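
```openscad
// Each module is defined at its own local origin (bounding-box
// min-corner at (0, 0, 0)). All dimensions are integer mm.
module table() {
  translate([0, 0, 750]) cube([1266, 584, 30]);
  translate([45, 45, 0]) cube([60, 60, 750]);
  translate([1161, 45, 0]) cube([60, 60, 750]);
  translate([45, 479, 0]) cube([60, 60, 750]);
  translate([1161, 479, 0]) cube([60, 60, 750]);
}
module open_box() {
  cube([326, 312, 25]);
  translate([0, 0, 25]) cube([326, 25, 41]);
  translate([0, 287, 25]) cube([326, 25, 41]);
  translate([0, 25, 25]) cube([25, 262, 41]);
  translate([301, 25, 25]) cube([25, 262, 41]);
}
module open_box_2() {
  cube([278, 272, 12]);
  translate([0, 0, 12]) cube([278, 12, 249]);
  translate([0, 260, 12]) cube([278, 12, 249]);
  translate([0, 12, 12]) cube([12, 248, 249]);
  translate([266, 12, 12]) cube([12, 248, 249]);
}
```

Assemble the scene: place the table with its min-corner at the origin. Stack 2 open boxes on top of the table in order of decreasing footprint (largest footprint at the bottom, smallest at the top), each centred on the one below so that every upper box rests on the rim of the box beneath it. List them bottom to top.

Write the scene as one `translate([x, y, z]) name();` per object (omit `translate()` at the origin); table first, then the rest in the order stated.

table();
translate([470, 136, 780]) open_box();
translate([494, 156, 846]) open_box_2();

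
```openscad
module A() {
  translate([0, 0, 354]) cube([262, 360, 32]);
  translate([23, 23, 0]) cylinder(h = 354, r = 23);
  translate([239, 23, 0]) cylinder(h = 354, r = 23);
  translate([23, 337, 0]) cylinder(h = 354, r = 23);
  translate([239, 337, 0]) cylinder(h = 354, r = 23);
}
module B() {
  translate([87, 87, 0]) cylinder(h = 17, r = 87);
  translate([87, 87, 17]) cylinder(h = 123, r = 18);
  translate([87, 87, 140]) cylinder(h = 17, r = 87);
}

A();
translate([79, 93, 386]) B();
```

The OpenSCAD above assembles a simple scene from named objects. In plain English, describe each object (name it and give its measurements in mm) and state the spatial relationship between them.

A is a four-legged stool. The seat is a 262×360×32 mm slab whose top surface is at z = 386 mm; four round legs, each 46 mm in diameter, run from the floor (z = 0) to the underside of the seat, each leg's axis is inset half a diameter from the nearest pair of seat edges (so the leg's bounding box is flush with the corner).

B is a spool: two coaxial disc flanges of radius 87 mm and thickness 17 mm, joined by a core cylinder of radius 18 mm and height 123 mm. The lower flange rests on z = 0 and the three cylinders share a vertical axis.

The spool is on top of the stool.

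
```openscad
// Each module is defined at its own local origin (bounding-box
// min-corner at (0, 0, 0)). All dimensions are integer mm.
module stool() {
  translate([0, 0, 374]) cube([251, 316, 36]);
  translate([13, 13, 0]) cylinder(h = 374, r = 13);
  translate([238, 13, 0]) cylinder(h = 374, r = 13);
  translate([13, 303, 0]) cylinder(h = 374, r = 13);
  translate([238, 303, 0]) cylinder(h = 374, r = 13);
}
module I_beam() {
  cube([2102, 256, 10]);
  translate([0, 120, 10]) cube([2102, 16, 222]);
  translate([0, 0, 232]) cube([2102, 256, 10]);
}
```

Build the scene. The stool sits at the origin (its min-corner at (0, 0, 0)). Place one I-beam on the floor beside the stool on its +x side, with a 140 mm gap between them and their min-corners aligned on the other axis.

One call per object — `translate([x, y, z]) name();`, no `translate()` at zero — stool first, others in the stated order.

stool();
translate([391, 0, 0]) I_beam();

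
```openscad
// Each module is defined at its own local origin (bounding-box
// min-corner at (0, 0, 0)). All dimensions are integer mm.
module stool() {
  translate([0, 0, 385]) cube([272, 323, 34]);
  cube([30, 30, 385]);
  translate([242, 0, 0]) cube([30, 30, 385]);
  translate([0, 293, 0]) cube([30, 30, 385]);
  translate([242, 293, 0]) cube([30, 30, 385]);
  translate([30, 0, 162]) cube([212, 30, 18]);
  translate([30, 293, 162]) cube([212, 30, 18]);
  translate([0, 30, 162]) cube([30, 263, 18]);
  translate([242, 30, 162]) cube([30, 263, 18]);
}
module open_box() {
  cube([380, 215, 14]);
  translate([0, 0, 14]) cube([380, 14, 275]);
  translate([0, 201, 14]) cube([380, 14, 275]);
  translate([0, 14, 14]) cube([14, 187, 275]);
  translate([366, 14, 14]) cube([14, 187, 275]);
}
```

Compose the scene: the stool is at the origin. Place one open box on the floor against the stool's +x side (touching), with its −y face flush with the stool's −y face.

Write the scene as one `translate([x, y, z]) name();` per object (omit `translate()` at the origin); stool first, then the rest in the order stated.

stool();
translate([272, 0, 0]) open_box();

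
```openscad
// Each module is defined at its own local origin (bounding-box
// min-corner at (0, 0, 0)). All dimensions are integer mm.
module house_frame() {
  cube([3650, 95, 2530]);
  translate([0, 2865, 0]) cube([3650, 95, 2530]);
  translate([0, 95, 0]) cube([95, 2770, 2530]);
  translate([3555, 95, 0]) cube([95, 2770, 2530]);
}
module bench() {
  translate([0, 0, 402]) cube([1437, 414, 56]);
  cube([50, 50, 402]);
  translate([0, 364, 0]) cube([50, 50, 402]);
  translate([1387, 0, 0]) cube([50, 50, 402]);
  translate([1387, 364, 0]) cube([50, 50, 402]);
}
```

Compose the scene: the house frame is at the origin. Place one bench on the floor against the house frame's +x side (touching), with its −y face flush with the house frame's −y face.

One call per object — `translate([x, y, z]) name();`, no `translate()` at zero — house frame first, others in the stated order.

house_frame();
translate([3650, 0, 0]) bench();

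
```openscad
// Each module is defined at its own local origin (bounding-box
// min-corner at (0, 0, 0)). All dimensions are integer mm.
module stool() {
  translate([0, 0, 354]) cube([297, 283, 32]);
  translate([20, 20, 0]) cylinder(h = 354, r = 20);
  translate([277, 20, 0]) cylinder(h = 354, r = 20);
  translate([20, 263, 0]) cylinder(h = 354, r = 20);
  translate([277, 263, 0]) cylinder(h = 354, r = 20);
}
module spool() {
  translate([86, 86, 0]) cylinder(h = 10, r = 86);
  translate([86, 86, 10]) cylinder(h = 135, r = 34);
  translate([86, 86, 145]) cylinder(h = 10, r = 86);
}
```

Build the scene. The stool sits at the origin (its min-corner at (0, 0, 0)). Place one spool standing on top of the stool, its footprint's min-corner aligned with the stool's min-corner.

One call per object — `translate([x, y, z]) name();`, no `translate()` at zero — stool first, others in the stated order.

stool();
translate([0, 0, 386]) spool();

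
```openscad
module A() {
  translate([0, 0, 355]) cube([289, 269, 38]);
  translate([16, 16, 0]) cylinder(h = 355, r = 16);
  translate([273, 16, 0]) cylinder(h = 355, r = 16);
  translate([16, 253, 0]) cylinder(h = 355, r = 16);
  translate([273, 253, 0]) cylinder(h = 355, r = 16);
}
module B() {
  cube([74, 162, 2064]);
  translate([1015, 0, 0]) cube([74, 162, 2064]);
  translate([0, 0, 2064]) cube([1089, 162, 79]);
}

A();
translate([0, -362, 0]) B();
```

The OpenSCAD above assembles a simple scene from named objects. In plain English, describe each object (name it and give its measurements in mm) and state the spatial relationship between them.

A is a four-legged stool. The seat is 289×269 mm, 38 mm thick, top at z = 393 mm. It stands on four round legs, each 32 mm in diameter, from z = 0 to the seat underside, each leg's axis is inset half a diameter from the nearest pair of seat edges (so the leg's bounding box is flush with the corner).

B is a door frame. The clear opening is 941 mm wide and 2064 mm high. Two 74 mm wide jambs, 162 mm deep, stand either side of the opening from the floor to the top of the opening. A 79 mm thick head sits across the top of both jambs, spanning the full outside width of the frame.

The door frame is on the floor beside the stool on its −y side.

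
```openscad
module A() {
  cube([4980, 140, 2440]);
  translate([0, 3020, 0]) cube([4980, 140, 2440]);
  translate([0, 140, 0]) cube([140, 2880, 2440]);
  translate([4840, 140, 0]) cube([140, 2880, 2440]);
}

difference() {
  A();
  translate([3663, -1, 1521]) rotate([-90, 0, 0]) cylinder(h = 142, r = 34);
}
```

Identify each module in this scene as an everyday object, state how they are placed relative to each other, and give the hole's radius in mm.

A is a house frame. The house frame has a circular hole through its front wall. The hole's radius is 34 mm.

The subtracted cylinder has r = 34 mm.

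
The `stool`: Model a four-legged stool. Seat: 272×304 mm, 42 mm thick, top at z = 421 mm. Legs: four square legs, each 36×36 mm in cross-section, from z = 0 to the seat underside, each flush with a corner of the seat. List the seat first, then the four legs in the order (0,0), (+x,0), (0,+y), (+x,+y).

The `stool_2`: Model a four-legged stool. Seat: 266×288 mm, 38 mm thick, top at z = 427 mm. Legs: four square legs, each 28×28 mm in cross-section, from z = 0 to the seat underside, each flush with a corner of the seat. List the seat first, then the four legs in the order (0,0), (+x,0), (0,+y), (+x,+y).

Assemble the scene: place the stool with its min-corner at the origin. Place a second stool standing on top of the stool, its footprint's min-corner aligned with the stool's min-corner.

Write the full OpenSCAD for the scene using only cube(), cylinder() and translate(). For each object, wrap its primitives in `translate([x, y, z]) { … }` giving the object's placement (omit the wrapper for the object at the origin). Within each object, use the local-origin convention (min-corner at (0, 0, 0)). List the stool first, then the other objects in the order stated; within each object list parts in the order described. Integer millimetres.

translate([0, 0, 379]) cube([272, 304, 42]);
cube([36, 36, 379]);
translate([236, 0, 0]) cube([36, 36, 379]);
translate([0, 268, 0]) cube([36, 36, 379]);
translate([236, 268, 0]) cube([36, 36, 379]);
translate([0, 0, 421]) {
  translate([0, 0, 389]) cube([266, 288, 38]);
  cube([28, 28, 389]);
  translate([238, 0, 0]) cube([28, 28, 389]);
  translate([0, 260, 0]) cube([28, 28, 389]);
  translate([238, 260, 0]) cube([28, 28, 389]);
}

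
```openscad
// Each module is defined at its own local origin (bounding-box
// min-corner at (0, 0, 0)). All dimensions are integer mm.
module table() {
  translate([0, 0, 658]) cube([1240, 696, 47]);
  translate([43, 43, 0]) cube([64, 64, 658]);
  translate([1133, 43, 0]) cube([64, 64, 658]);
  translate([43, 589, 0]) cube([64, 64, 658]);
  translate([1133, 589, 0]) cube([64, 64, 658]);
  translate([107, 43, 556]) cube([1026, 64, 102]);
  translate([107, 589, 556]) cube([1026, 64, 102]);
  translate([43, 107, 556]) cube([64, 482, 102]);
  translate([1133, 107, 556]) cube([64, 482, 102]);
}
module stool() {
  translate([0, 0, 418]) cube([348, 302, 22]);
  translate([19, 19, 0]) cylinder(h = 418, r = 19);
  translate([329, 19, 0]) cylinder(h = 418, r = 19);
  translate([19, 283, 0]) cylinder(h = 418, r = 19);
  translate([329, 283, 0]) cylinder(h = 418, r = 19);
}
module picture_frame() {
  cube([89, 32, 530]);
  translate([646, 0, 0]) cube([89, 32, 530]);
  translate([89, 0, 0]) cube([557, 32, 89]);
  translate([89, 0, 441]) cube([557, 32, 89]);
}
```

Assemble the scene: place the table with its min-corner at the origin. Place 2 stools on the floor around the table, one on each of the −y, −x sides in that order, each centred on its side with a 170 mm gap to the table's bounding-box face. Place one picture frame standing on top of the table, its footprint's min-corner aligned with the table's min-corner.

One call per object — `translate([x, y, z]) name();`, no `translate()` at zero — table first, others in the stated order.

table();
translate([446, -472, 0]) stool();
translate([-518, 197, 0]) stool();
translate([0, 0, 705]) picture_frame();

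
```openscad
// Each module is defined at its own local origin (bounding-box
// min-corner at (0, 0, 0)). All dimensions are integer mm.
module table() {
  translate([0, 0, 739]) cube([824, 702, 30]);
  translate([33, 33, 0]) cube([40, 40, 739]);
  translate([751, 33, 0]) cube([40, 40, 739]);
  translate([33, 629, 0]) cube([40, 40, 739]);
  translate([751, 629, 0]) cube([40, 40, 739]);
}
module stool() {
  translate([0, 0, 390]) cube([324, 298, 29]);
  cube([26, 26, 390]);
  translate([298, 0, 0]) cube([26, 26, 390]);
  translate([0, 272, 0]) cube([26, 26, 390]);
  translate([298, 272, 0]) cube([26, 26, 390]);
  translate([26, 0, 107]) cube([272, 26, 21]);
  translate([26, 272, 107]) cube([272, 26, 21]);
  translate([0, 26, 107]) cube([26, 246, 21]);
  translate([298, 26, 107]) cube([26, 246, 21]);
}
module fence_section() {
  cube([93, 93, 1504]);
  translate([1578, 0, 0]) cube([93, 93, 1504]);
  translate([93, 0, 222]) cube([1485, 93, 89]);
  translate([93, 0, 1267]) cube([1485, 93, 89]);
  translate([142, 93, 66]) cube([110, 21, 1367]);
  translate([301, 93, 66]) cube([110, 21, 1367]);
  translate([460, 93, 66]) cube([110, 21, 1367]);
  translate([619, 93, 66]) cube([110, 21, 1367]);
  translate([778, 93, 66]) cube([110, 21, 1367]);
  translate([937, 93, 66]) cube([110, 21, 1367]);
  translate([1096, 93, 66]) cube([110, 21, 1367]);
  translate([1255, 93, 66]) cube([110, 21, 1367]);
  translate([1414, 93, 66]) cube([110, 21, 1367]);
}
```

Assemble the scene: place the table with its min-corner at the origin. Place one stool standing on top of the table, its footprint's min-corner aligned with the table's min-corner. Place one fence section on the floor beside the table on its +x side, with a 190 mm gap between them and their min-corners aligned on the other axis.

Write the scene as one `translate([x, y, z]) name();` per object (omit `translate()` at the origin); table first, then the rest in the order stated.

table();
translate([0, 0, 769]) stool();
translate([1014, 0, 0]) fence_section();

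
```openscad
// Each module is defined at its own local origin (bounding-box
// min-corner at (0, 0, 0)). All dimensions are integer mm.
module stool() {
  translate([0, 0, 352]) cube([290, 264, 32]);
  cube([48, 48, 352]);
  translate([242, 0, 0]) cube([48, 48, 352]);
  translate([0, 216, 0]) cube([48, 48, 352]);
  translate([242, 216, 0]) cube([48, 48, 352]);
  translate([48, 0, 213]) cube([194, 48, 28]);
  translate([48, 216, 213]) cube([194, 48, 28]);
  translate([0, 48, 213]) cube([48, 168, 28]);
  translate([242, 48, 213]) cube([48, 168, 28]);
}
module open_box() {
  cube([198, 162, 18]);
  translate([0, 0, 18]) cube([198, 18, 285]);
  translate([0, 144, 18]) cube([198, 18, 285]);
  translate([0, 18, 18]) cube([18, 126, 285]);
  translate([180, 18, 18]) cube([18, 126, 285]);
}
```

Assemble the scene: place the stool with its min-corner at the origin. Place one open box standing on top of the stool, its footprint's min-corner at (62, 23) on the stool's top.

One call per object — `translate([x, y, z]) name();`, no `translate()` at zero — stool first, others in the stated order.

stool();
translate([62, 23, 384]) open_box();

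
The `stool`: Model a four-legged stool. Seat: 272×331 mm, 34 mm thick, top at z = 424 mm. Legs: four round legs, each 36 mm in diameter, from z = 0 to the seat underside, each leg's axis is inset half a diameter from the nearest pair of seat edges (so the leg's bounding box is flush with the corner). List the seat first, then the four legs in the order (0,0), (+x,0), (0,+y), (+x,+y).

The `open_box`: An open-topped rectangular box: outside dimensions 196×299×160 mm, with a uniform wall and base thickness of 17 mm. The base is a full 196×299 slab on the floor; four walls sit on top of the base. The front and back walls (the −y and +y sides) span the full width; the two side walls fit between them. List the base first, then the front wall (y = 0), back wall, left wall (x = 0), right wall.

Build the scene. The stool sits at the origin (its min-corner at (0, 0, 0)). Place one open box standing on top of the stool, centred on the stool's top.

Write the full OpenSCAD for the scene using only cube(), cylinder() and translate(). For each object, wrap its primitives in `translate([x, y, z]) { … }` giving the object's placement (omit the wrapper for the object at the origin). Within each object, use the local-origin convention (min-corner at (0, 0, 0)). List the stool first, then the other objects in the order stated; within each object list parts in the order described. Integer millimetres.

translate([0, 0, 390]) cube([272, 331, 34]);
translate([18, 18, 0]) cylinder(h = 390, r = 18);
translate([254, 18, 0]) cylinder(h = 390, r = 18);
translate([18, 313, 0]) cylinder(h = 390, r = 18);
translate([254, 313, 0]) cylinder(h = 390, r = 18);
translate([38, 16, 424]) {
  cube([196, 299, 17]);
  translate([0, 0, 17]) cube([196, 17, 143]);
  translate([0, 282, 17]) cube([196, 17, 143]);
  translate([0, 17, 17]) cube([17, 265, 143]);
  translate([179, 17, 17]) cube([17, 265, 143]);
}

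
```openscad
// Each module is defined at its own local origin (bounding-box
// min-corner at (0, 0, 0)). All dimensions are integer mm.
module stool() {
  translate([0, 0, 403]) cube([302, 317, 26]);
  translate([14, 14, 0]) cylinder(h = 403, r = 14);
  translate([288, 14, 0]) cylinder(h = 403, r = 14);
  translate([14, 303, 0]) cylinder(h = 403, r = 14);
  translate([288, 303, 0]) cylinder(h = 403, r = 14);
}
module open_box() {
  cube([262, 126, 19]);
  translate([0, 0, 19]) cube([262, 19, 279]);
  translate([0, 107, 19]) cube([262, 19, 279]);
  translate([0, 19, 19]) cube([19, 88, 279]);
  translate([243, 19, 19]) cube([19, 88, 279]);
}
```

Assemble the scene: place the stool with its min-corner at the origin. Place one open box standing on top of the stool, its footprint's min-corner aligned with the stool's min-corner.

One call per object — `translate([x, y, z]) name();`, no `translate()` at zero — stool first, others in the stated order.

stool();
translate([0, 0, 429]) open_box();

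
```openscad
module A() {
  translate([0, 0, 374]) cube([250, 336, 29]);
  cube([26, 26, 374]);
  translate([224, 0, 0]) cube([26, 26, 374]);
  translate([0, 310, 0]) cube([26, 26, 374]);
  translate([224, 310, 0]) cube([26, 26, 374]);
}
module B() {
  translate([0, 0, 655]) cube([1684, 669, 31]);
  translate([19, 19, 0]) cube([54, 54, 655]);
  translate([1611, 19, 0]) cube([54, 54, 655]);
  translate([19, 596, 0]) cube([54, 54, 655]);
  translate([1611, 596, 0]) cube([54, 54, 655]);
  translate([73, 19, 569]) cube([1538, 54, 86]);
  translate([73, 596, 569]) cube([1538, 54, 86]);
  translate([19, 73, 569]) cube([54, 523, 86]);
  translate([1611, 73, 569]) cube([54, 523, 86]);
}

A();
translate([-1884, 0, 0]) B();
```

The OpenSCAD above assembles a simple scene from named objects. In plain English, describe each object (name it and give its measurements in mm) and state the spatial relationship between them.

A is a four-legged stool. The seat is 250×336 mm, 29 mm thick, top at z = 403 mm. It stands on four square legs, each 26×26 mm in cross-section, from z = 0 to the seat underside, each flush with a corner of the seat.

B is a table: top 1684 mm (x) × 669 mm (y), 31 mm thick, upper face at z = 686 mm, on four 54×54 mm square legs, each inset 19 mm from the nearest pair of top edges, running from z = 0 to the bottom of the top. Four apron rails, 54 mm thick and 86 mm tall, run between adjacent legs with their top edges flush with the underside of the top and their outer faces flush with the legs' outer faces.

The table is on the floor beside the stool on its −x side.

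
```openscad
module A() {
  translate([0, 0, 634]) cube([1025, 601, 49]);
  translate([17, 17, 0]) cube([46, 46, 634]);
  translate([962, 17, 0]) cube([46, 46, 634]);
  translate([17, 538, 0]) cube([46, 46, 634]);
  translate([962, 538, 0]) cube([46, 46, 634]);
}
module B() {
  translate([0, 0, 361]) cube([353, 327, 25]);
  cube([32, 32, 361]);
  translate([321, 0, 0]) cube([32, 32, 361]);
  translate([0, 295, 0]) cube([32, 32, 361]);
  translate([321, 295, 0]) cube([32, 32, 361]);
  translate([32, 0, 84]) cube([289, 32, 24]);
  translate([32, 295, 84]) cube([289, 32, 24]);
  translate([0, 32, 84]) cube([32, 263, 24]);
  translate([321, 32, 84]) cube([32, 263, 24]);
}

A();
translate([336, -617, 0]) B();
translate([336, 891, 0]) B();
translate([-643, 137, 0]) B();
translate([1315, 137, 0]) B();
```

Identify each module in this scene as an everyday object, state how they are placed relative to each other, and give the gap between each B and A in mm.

A is a table. B is a stool. Four stools sit around the table at the −y, +y, −x, +x sides. The gap between each stool and the table is 290 mm.

Each stool's nearest face is 290 mm from the table's bounding box.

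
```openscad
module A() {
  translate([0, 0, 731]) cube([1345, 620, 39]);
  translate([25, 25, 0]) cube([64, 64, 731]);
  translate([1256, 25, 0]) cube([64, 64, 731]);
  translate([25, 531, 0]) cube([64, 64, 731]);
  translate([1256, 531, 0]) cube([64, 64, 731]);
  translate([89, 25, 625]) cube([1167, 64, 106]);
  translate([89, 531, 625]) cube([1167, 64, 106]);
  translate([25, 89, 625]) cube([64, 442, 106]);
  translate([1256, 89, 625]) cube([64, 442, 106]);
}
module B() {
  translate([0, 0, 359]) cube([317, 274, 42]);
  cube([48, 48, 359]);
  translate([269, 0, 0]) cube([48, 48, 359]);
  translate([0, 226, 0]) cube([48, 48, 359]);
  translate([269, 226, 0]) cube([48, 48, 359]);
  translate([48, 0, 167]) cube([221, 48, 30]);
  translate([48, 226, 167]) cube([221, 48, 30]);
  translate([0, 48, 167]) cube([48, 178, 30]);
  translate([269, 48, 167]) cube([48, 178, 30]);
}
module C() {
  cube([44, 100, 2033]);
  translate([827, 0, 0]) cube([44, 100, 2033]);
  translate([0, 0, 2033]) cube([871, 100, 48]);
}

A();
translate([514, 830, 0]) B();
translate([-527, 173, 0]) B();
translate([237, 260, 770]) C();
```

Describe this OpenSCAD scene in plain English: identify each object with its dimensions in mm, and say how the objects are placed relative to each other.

A is a rectangular dining table. The top is 1345×620×39 mm with its upper surface at z = 770 mm. It stands on four 64×64 mm square legs, each inset 25 mm from the nearest pair of top edges, running from the floor to the underside of the top. Four apron rails, 64 mm thick and 106 mm tall, run between adjacent legs with their top edges flush with the underside of the top and their outer faces flush with the legs' outer faces.

B is a simple wooden stool: a rectangular seat 317 mm (x) by 274 mm (y), 42 mm thick, top face at z = 401 mm, on four square legs, each 48×48 mm in cross-section. The legs rest on z = 0, each flush with a corner of the seat. Four stretchers, 48 mm wide and 30 mm tall, connect adjacent legs with their undersides at z = 167 mm, each running between the inner faces of the legs it joins and aligned with the legs' outer faces on the other axis.

C is a door frame. The clear opening is 783 mm wide and 2033 mm high. Two 44 mm wide jambs, 100 mm deep, stand either side of the opening from the floor to the top of the opening. A 48 mm thick head sits across the top of both jambs, spanning the full outside width of the frame.

Two stools sit around the table at the +y, −x sides. The door frame is on top of the table, centred.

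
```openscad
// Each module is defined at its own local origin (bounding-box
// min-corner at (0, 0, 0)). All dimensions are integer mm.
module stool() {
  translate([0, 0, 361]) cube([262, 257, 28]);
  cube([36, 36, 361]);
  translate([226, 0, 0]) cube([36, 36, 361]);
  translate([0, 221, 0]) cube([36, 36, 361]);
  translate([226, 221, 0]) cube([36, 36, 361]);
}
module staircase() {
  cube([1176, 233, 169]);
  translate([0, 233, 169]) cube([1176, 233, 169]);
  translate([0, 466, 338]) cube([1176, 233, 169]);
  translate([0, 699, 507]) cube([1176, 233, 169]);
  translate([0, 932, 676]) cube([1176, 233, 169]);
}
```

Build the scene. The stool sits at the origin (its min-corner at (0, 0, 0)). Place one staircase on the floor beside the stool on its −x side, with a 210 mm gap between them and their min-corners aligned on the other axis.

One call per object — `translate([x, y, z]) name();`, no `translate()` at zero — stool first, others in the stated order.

stool();
translate([-1386, 0, 0]) staircase();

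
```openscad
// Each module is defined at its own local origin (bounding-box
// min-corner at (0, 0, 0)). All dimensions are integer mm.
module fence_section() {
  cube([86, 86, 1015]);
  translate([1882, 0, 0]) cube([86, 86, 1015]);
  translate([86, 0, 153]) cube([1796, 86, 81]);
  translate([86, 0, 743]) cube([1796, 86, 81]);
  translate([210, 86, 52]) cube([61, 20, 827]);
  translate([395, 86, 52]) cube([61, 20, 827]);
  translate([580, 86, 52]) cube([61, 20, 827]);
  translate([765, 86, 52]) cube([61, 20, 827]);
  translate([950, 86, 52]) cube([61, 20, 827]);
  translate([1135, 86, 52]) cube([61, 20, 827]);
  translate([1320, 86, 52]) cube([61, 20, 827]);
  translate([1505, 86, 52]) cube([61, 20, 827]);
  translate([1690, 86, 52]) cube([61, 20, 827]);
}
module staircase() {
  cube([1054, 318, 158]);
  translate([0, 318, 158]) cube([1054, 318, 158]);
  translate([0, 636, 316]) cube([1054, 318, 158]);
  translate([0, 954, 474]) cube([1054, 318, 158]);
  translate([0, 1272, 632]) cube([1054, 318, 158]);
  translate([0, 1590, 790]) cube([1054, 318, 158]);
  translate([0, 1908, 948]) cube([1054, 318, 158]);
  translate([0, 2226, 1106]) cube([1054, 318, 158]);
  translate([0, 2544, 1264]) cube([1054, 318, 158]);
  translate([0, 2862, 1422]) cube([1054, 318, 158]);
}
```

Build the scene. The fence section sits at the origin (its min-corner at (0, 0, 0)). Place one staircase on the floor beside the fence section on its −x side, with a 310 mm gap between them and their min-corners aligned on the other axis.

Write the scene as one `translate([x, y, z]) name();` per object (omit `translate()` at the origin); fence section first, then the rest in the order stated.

fence_section();
translate([-1364, 0, 0]) staircase();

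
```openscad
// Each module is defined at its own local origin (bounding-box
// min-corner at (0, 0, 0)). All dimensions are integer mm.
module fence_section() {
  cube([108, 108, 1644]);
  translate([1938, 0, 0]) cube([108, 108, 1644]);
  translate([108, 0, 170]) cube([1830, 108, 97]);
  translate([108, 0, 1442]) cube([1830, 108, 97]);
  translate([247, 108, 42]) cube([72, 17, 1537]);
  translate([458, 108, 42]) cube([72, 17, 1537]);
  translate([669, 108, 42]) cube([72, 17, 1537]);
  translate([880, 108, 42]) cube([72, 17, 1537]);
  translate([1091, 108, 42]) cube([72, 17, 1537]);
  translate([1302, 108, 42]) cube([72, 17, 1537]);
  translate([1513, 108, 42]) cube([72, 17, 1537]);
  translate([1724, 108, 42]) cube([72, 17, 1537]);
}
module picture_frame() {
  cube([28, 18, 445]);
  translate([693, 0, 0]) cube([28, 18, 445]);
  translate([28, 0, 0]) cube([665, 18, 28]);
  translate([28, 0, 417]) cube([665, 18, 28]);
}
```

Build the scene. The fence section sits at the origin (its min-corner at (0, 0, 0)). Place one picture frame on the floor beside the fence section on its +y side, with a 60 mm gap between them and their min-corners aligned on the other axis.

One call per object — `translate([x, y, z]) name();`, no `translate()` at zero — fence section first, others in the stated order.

fence_section();
translate([0, 185, 0]) picture_frame();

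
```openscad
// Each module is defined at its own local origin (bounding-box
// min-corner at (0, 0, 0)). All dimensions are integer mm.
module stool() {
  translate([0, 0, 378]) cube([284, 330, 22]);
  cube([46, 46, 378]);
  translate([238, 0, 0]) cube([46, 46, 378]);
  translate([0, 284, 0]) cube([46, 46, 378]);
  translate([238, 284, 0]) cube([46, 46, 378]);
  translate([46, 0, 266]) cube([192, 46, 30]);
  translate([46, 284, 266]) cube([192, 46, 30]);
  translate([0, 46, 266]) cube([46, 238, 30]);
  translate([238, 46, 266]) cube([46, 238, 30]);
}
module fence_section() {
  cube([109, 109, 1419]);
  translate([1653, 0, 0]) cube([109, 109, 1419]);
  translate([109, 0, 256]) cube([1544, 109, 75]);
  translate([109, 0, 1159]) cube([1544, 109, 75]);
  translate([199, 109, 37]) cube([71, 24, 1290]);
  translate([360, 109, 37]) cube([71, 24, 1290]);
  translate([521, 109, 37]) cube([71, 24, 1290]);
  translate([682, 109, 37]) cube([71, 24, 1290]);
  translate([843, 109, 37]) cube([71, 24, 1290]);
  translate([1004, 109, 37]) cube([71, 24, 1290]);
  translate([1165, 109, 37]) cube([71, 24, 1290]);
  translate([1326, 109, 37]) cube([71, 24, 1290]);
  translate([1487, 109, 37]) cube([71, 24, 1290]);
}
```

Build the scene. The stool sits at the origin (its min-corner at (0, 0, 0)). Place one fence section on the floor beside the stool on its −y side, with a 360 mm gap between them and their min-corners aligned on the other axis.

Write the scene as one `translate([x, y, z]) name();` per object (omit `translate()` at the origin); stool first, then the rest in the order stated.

stool();
translate([0, -493, 0]) fence_section();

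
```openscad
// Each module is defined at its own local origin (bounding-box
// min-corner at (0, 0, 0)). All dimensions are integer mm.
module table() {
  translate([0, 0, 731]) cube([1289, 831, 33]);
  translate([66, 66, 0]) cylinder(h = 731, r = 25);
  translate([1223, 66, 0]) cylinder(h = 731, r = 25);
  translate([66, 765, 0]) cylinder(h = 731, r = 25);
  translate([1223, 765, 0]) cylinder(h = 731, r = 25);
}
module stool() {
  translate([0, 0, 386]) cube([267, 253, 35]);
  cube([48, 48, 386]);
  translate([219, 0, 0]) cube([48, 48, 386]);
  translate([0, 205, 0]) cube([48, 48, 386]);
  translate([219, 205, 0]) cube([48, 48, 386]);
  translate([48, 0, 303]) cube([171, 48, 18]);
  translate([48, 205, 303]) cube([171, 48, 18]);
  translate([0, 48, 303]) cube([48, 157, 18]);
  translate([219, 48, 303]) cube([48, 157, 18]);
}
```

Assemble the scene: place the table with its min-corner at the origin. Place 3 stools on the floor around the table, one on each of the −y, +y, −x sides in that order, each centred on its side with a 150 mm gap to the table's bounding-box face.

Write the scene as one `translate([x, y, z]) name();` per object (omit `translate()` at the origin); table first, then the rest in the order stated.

table();
translate([511, -403, 0]) stool();
translate([511, 981, 0]) stool();
translate([-417, 289, 0]) stool();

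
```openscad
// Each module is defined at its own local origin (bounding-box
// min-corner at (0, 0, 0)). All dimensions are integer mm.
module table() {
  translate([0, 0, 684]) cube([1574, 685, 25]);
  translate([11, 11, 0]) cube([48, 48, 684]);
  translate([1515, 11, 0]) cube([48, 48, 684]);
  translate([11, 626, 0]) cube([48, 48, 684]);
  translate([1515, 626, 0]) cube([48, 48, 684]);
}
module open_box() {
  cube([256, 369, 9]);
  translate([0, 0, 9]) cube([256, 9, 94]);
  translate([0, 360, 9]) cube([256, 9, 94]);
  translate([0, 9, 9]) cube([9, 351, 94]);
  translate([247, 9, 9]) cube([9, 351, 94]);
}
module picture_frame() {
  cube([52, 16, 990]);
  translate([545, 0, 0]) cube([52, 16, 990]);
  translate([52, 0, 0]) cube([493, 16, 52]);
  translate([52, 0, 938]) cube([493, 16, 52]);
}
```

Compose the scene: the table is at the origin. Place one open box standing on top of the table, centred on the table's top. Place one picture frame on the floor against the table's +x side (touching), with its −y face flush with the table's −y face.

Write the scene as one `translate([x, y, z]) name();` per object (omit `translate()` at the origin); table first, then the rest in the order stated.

table();
translate([659, 158, 709]) open_box();
translate([1574, 0, 0]) picture_frame();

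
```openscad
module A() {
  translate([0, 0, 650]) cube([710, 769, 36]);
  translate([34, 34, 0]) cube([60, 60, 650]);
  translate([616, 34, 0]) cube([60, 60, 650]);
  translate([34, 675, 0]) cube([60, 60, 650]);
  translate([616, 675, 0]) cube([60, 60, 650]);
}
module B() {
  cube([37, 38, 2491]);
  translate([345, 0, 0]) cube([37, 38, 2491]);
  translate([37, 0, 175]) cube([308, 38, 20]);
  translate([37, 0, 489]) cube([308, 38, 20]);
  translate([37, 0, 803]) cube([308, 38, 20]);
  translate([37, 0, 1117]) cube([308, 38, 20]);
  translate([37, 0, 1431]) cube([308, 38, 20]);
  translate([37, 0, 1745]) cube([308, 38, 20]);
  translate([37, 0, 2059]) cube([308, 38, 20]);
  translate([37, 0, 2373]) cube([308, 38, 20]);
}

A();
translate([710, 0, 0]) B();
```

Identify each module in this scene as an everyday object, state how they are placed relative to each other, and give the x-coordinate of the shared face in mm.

A is a table. B is a ladder. The ladder is against the table's +x side, with their −y faces flush. The x-coordinate of the shared face is 710 mm.

The table's +x face and the ladder's −x face are both at x = 710 mm.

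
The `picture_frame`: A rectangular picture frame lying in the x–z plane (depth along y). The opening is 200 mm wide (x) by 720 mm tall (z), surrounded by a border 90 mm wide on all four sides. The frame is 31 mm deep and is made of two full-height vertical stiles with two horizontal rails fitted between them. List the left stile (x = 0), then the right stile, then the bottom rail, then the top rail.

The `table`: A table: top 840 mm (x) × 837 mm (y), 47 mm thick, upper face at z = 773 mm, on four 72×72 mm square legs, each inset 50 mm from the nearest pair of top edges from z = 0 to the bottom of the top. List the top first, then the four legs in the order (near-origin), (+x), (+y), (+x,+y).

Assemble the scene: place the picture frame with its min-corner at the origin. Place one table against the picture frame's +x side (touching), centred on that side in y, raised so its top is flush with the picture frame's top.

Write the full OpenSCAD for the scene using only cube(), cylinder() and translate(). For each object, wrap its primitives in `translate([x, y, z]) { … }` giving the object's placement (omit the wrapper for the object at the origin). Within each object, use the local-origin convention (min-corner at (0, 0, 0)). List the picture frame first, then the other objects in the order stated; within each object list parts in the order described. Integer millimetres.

cube([90, 31, 900]);
translate([290, 0, 0]) cube([90, 31, 900]);
translate([90, 0, 0]) cube([200, 31, 90]);
translate([90, 0, 810]) cube([200, 31, 90]);
translate([380, -403, 127]) {
  translate([0, 0, 726]) cube([840, 837, 47]);
  translate([50, 50, 0]) cube([72, 72, 726]);
  translate([718, 50, 0]) cube([72, 72, 726]);
  translate([50, 715, 0]) cube([72, 72, 726]);
  translate([718, 715, 0]) cube([72, 72, 726]);
}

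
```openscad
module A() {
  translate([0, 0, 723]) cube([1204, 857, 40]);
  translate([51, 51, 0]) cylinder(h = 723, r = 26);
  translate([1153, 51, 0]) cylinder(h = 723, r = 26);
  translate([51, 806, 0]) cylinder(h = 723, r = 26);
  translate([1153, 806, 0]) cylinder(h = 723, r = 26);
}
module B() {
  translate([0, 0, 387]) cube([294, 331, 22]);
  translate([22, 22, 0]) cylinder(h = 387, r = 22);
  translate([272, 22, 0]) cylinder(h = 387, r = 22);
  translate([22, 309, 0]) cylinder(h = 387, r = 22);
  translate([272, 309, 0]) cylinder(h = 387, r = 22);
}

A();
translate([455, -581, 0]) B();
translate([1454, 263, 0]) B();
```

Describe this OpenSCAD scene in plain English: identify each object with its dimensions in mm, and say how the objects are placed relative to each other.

A is a table: top 1204 mm (x) × 857 mm (y), 40 mm thick, upper face at z = 763 mm, on four round legs of 52 mm diameter, each leg's bounding box inset 25 mm from the nearest pair of top edges, running from z = 0 to the bottom of the top.

B is a four-legged stool. The seat is 294×331 mm, 22 mm thick, top at z = 409 mm. It stands on four round legs, each 44 mm in diameter, from z = 0 to the seat underside, each leg's axis is inset half a diameter from the nearest pair of seat edges (so the leg's bounding box is flush with the corner).

Two stools sit around the table at the −y, +x sides.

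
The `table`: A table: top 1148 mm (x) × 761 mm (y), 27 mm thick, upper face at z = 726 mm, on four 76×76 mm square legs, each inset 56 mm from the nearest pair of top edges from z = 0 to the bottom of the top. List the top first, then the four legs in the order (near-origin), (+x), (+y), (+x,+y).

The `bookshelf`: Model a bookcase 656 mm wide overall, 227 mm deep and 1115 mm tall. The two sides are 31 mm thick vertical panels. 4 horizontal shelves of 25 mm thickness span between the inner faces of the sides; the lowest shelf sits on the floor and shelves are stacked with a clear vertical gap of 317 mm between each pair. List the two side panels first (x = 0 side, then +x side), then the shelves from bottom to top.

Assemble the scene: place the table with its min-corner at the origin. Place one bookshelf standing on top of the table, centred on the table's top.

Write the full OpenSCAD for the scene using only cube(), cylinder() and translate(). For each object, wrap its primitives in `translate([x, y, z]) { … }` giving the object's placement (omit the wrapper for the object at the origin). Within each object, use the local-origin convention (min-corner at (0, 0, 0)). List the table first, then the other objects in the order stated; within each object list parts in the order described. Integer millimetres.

translate([0, 0, 699]) cube([1148, 761, 27]);
translate([56, 56, 0]) cube([76, 76, 699]);
translate([1016, 56, 0]) cube([76, 76, 699]);
translate([56, 629, 0]) cube([76, 76, 699]);
translate([1016, 629, 0]) cube([76, 76, 699]);
translate([246, 267, 726]) {
  cube([31, 227, 1115]);
  translate([625, 0, 0]) cube([31, 227, 1115]);
  translate([31, 0, 0]) cube([594, 227, 25]);
  translate([31, 0, 342]) cube([594, 227, 25]);
  translate([31, 0, 684]) cube([594, 227, 25]);
  translate([31, 0, 1026]) cube([594, 227, 25]);
}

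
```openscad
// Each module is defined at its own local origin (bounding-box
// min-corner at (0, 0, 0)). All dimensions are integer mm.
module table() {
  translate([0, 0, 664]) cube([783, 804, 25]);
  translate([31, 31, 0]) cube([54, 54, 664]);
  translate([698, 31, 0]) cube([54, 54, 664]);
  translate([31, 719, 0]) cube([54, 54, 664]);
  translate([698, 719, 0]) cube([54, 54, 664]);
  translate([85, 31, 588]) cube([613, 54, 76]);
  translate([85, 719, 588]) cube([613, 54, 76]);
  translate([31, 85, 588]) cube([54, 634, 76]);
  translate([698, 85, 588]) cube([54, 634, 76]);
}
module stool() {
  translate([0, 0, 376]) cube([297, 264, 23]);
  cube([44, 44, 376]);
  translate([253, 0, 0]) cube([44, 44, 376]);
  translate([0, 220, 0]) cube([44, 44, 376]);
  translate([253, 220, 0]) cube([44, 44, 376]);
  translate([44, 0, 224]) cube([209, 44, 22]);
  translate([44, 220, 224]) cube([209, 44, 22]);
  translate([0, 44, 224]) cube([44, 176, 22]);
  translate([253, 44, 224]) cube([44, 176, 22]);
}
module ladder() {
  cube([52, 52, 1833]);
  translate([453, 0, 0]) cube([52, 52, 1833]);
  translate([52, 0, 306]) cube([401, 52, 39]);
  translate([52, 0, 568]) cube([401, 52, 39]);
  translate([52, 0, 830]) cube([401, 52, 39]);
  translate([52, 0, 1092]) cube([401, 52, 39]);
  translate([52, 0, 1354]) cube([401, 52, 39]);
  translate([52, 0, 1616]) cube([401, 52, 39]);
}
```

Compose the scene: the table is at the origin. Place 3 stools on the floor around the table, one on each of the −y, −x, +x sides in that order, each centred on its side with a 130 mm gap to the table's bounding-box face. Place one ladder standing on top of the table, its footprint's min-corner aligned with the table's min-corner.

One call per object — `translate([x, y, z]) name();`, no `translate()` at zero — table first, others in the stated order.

table();
translate([243, -394, 0]) stool();
translate([-427, 270, 0]) stool();
translate([913, 270, 0]) stool();
translate([0, 0, 689]) ladder();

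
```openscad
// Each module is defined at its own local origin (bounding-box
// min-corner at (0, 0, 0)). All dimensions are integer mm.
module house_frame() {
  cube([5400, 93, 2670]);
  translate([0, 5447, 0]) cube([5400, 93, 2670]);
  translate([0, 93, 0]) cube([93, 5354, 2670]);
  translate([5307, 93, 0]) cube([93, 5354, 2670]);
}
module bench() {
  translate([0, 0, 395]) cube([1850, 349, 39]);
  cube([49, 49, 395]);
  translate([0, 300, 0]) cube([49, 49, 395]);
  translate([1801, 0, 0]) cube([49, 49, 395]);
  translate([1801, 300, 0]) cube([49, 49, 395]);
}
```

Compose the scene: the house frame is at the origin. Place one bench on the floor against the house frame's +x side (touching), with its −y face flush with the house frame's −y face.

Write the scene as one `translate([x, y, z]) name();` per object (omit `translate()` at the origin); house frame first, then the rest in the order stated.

house_frame();
translate([5400, 0, 0]) bench();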